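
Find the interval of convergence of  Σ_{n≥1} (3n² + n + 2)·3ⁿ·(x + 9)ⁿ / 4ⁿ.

(-31/3, -23/3)

Ratio test: |a_{n+1}/a_n| = [(3(n+1)² + (n+1) + 2)/(3n² + n + 2)] · 3/4 → 3/4 as n → ∞.
The series converges when 3/4 · |x + 9| < 1, giving R = 4/3.
Check x = -23/3: the terms have absolute value of order n², which does not tend to 0, so the series diverges by the divergence test.
When x = -31/3, the n-th term does not approach 0; divergence by the term test.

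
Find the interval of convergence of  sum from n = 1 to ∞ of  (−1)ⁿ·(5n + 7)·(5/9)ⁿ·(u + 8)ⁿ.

The ratio of consecutive coefficients is [(5(n+1) + 7)/(5n + 7)] · 5/9 → 5/9.
Convergence for |u + 8| · 5/9 < 1, i.e. |u + 8| < 9/5. So R = 9/5.
When u = -31/5, the terms have absolute value of order n, which does not tend to 0, so the series diverges by the divergence test.
When u = -49/5, the terms have absolute value of order n, which does not tend to 0, so the series diverges by the divergence test.

(-49/5, -31/5)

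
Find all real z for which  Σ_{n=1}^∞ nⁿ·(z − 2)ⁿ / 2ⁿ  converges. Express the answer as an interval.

{2}

By the Cauchy root test, |a_n|^(1/n) = n/2 → ∞.
Since the n-th root of |a_n| is unbounded, the series converges only at z = 2; R = 0.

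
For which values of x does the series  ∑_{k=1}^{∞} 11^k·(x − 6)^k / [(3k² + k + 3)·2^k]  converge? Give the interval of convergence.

[64/11, 68/11]

By the ratio test, |a_{k+1}/a_k| = [(3k² + k + 3)/(3(k+1)² + (k+1) + 3)] · 11/2 → 11/2.
Thus R = 1/(11/2) = 2/11.
Check x = 68/11: the terms are on the order of 1/k², so the series converges absolutely by comparison with the p-series (p = 2 > 1).
At x = 64/11: absolute convergence follows by limit comparison with Σ 1/k².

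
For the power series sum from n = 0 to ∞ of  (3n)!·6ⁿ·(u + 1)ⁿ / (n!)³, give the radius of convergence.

By the ratio test, |a_{n+1}/a_n| = (3n+1)·(3n+2)·(3n+3)/(n+1)³ · 6 → 162.
Thus R = 1/(162) = 1/162.

R = 1/162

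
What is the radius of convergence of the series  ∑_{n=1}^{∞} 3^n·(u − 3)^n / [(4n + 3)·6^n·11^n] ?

The ratio of consecutive coefficients is [(4n + 3)/(4(n+1) + 3)] · 3/(6·11) → 1/22.
Hence the series converges for |u − 3| < 1/(1/22) = 22, so the radius of convergence is 22.

R = 22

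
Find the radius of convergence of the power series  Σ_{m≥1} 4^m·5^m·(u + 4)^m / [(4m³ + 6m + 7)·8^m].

R = 2/5

The ratio of consecutive coefficients is [(4m³ + 6m + 7)/(4(m+1)³ + 6(m+1) + 7)] · 4·5/8 → 5/2.
Convergence for |u + 4| · 5/2 < 1, i.e. |u + 4| < 2/5. So R = 2/5.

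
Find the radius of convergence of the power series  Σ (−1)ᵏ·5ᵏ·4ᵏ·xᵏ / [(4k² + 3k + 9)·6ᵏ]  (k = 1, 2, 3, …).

Ratio test: |a_{k+1}/a_k| = [(4k² + 3k + 9)/(4(k+1)² + 3(k+1) + 9)] · 5·4/6 → 10/3 as k → ∞.
The series converges when 10/3 · |x| < 1, giving R = 3/10.

R = 3/10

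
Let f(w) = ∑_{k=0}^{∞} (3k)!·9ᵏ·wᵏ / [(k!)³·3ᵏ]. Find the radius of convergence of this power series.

R = 1/81

Apply the ratio test: |a_{k+1}| / |a_k| = (3k+1)·(3k+2)·(3k+3)/(k+1)³ · 9/3, which tends to 81 as k → ∞.
The series converges when 81 · |w| < 1, giving R = 1/81.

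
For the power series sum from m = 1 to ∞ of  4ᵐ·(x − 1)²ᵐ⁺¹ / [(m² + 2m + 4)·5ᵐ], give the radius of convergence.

R = √5/2

Ratio test: |a_{m+1}/a_m| = [(m² + 2m + 4)/((m+1)² + 2(m+1) + 4)] · 4/5 → 4/5 as m → ∞.
Since the exponent of (x − 1) increases by 2 each term, convergence requires |x − 1|² < 5/4, hence R = √5/2.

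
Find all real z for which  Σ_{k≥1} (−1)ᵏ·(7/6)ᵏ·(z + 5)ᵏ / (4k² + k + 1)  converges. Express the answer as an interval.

[-41/7, -29/7]

Ratio test: |a_{k+1}/a_k| = [(4k² + k + 1)/(4(k+1)² + (k+1) + 1)] · 7/6 → 7/6 as k → ∞.
The series converges when 7/6 · |z + 5| < 1, giving R = 6/7.
When z = -29/7, the terms are on the order of 1/k², so the series converges absolutely by comparison with the p-series (p = 2 > 1).
At z = -41/7: the terms are on the order of 1/k², so the series converges absolutely by comparison with the p-series (p = 2 > 1).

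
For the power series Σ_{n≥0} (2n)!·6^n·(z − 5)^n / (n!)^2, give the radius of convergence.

Apply the ratio test: |a_{n+1}| / |a_n| = (2n+1)·(2n+2)/(n+1)² · 6, which tends to 24 as n → ∞.
Convergence for |z − 5| · 24 < 1, i.e. |z − 5| < 1/24. So R = 1/24.

R = 1/24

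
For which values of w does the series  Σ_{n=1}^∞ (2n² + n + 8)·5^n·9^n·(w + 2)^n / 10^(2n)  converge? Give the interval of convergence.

Apply the ratio test: |a_{n+1}| / |a_n| = [(2(n+1)² + (n+1) + 8)/(2n² + n + 8)] · 5·9/100, which tends to 9/20 as n → ∞.
Thus R = 1/(9/20) = 20/9.
When w = 2/9, the terms do not tend to 0, so the series diverges.
At w = -38/9: the n-th term does not approach 0; divergence by the term test.

(-38/9, 2/9)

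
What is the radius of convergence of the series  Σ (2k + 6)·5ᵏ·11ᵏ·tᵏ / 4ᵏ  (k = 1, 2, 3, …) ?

R = 4/55

Apply the ratio test: |a_{k+1}| / |a_k| = [(2(k+1) + 6)/(2k + 6)] · 5·11/4, which tends to 55/4 as k → ∞.
Hence the series converges for |t| < 1/(55/4) = 4/55, so the radius of convergence is 4/55.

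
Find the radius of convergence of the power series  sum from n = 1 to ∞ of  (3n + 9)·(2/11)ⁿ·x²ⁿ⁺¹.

By the ratio test, |a_{n+1}/a_n| = [(3(n+1) + 9)/(3n + 9)] · 2/11 → 2/11.
Successive powers of x differ by 2, so the series converges when |x|² · 2/11 < 1, i.e. |x| < √(11/2). So R = √22/2.

R = √22/2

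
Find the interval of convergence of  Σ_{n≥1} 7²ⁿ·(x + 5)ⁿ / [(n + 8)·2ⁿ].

Ratio test: |a_{n+1}/a_n| = [(n + 8)/((n+1) + 8)] · 49/2 → 49/2 as n → ∞.
Thus R = 1/(49/2) = 2/49.
When x = -243/49, the terms behave like c/n; limit comparison with the harmonic series gives divergence.
Check x = -247/49: convergence follows from the alternating series test (terms decrease monotonically to 0).

[-247/49, -243/49)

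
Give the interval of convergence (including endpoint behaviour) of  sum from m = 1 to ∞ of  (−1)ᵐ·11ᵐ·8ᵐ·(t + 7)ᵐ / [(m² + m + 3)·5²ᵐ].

[-641/88, -591/88]

Ratio test: |a_{m+1}/a_m| = [(m² + m + 3)/((m+1)² + (m+1) + 3)] · 11·8/25 → 88/25 as m → ∞.
Convergence for |t + 7| · 88/25 < 1, i.e. |t + 7| < 25/88. So R = 25/88.
Endpoint t = -591/88: the terms are on the order of 1/m², so the series converges absolutely by comparison with the p-series (p = 2 > 1).
Check t = -641/88: the series is dominated by a constant times Σ 1/m², which converges (p = 2 > 1).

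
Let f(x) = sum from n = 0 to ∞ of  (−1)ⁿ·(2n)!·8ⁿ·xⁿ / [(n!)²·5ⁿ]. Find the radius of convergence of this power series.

By the ratio test, |a_{n+1}/a_n| = (2n+1)·(2n+2)/(n+1)² · 8/5 → 32/5.
Hence the series converges for |x| < 1/(32/5) = 5/32, so the radius of convergence is 5/32.

R = 5/32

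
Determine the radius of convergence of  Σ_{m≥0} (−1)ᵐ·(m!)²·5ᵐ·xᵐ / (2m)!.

Apply the ratio test: |a_{m+1}| / |a_m| = (m+1)²/[(2m+1)·(2m+2)] · 5, which tends to 5/4 as m → ∞.
Hence the series converges for |x| < 1/(5/4) = 4/5, so the radius of convergence is 4/5.

R = 4/5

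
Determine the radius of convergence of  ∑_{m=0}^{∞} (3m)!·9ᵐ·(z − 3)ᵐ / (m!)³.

R = 1/243

By the ratio test, |a_{m+1}/a_m| = (3m+1)·(3m+2)·(3m+3)/(m+1)³ · 9 → 243.
The series converges when 243 · |z − 3| < 1, giving R = 1/243.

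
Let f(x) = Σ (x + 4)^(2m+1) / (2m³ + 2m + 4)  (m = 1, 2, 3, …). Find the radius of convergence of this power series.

The ratio of consecutive coefficients is (2m³ + 2m + 4)/(2(m+1)³ + 2(m+1) + 4) → 1.
Successive powers of (x + 4) differ by 2, so the series converges when |x + 4|² · 1 < 1, i.e. |x + 4| < √(1) = 1. So R = 1.

R = 1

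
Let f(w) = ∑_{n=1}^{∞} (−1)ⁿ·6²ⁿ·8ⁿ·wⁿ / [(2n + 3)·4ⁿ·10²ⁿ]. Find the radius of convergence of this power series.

By the ratio test, |a_{n+1}/a_n| = [(2n + 3)/(2(n+1) + 3)] · 36·8/(4·100) → 18/25.
The series converges when 18/25 · |w| < 1, giving R = 25/18.

R = 25/18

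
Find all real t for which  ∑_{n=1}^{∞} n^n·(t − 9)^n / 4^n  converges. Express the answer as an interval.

{9}

Applying the root test, |a_n|^(1/n) = n/4 → ∞.
Since the n-th root of |a_n| is unbounded, the series converges only at t = 9; R = 0.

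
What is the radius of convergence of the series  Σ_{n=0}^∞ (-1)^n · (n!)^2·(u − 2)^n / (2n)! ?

R = 4

The ratio of consecutive coefficients is (n+1)²/[(2n+1)·(2n+2)] → 1/4.
Convergence for |u − 2| · 1/4 < 1, i.e. |u − 2| < 4. So R = 4.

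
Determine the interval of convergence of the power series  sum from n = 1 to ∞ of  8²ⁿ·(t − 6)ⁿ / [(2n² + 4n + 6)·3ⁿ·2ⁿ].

[189/32, 195/32]

Ratio test: |a_{n+1}/a_n| = [(2n² + 4n + 6)/(2(n+1)² + 4(n+1) + 6)] · 64/(3·2) → 32/3 as n → ∞.
Convergence for |t − 6| · 32/3 < 1, i.e. |t − 6| < 3/32. So R = 3/32.
When t = 195/32, the series is dominated by a constant times Σ 1/n², which converges (p = 2 > 1).
Endpoint t = 189/32: absolute convergence follows by limit comparison with Σ 1/n².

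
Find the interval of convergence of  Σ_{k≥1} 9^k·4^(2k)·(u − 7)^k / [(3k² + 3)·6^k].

The ratio of consecutive coefficients is [(3k² + 3)/(3(k+1)² + 3)] · 9·16/6 → 24.
Thus R = 1/(24) = 1/24.
At u = 169/24: absolute convergence follows by limit comparison with Σ 1/k².
When u = 167/24, the series is dominated by a constant times Σ 1/k², which converges (p = 2 > 1).

[167/24, 169/24]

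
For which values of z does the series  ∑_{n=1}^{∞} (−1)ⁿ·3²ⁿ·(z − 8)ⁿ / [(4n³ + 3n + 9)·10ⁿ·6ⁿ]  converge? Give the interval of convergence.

[4/3, 44/3]

Apply the ratio test: |a_{n+1}| / |a_n| = [(4n³ + 3n + 9)/(4(n+1)³ + 3(n+1) + 9)] · 9/(10·6), which tends to 3/20 as n → ∞.
The series converges when 3/20 · |z − 8| < 1, giving R = 20/3.
At z = 44/3: absolute convergence follows by limit comparison with Σ 1/n³.
When z = 4/3, the series is dominated by a constant times Σ 1/n³, which converges (p = 3 > 1).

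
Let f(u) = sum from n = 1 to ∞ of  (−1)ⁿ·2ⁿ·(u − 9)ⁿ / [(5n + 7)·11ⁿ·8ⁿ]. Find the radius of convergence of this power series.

R = 44

Ratio test: |a_{n+1}/a_n| = [(5n + 7)/(5(n+1) + 7)] · 2/(11·8) → 1/44 as n → ∞.
The series converges when 1/44 · |u − 9| < 1, giving R = 44.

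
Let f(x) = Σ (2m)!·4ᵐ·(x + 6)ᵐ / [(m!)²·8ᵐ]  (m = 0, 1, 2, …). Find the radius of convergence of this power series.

R = 1/2

The ratio of consecutive coefficients is (2m+1)·(2m+2)/(m+1)² · 4/8 → 2.
Convergence for |x + 6| · 2 < 1, i.e. |x + 6| < 1/2. So R = 1/2.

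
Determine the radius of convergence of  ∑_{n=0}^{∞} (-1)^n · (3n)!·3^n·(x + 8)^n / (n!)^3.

R = 1/81

Apply the ratio test: |a_{n+1}| / |a_n| = (3n+1)·(3n+2)·(3n+3)/(n+1)³ · 3, which tends to 81 as n → ∞.
Thus R = 1/(81) = 1/81.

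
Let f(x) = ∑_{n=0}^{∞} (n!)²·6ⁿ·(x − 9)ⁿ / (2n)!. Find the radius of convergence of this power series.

R = 2/3

By the ratio test, |a_{n+1}/a_n| = (n+1)²/[(2n+1)·(2n+2)] · 6 → 3/2.
Hence the series converges for |x − 9| < 1/(3/2) = 2/3, so the radius of convergence is 2/3.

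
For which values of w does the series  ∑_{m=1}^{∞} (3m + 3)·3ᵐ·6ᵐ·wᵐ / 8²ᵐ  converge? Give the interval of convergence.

(-32/9, 32/9)

The ratio of consecutive coefficients is [(3(m+1) + 3)/(3m + 3)] · 3·6/64 → 9/32.
Hence the series converges for |w| < 1/(9/32) = 32/9, so the radius of convergence is 32/9.
Endpoint w = 32/9: the terms have absolute value of order m, which does not tend to 0, so the series diverges by the divergence test.
Endpoint w = -32/9: the terms have absolute value of order m, which does not tend to 0, so the series diverges by the divergence test.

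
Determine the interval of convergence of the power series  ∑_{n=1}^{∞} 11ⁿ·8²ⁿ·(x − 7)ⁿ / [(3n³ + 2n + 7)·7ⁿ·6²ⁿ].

[1169/176, 1295/176]

Ratio test: |a_{n+1}/a_n| = [(3n³ + 2n + 7)/(3(n+1)³ + 2(n+1) + 7)] · 11·64/(7·36) → 176/63 as n → ∞.
Thus R = 1/(176/63) = 63/176.
Check x = 1295/176: the series is dominated by a constant times Σ 1/n³, which converges (p = 3 > 1).
Check x = 1169/176: absolute convergence follows by limit comparison with Σ 1/n³.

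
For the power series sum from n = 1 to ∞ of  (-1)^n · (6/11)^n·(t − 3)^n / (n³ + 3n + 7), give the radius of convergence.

The ratio of consecutive coefficients is [(n³ + 3n + 7)/((n+1)³ + 3(n+1) + 7)] · 6/11 → 6/11.
Thus R = 1/(6/11) = 11/6.

R = 11/6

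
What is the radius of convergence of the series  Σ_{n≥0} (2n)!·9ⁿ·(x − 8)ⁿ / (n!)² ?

R = 1/36

Apply the ratio test: |a_{n+1}| / |a_n| = (2n+1)·(2n+2)/(n+1)² · 9, which tends to 36 as n → ∞.
Convergence for |x − 8| · 36 < 1, i.e. |x − 8| < 1/36. So R = 1/36.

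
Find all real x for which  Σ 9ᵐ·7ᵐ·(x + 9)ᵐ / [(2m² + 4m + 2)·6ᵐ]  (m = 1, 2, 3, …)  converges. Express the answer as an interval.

Apply the ratio test: |a_{m+1}| / |a_m| = [(2m² + 4m + 2)/(2(m+1)² + 4(m+1) + 2)] · 9·7/6, which tends to 21/2 as m → ∞.
Hence the series converges for |x + 9| < 1/(21/2) = 2/21, so the radius of convergence is 2/21.
At x = -187/21: the terms are on the order of 1/m², so the series converges absolutely by comparison with the p-series (p = 2 > 1).
At x = -191/21: the series is dominated by a constant times Σ 1/m², which converges (p = 2 > 1).

[-191/21, -187/21]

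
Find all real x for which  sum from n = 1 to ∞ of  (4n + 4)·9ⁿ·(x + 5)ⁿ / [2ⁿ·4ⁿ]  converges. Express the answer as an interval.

(-53/9, -37/9)

By the ratio test, |a_{n+1}/a_n| = [(4(n+1) + 4)/(4n + 4)] · 9/(2·4) → 9/8.
Hence the series converges for |x + 5| < 1/(9/8) = 8/9, so the radius of convergence is 8/9.
Check x = -37/9: the terms do not tend to 0, so the series diverges.
Check x = -53/9: the terms have absolute value of order n, which does not tend to 0, so the series diverges by the divergence test.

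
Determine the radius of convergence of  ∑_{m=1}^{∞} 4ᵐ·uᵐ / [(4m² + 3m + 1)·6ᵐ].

R = 3/2

The ratio of consecutive coefficients is [(4m² + 3m + 1)/(4(m+1)² + 3(m+1) + 1)] · 4/6 → 2/3.
Hence the series converges for |u| < 1/(2/3) = 3/2, so the radius of convergence is 3/2.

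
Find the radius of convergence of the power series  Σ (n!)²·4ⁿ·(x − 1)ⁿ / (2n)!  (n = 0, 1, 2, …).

Apply the ratio test: |a_{n+1}| / |a_n| = (n+1)²/[(2n+1)·(2n+2)] · 4, which tends to 1 as n → ∞.
Hence R = 1.

R = 1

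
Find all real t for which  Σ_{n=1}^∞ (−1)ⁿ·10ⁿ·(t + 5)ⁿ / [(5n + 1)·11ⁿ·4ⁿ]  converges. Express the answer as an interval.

The ratio of consecutive coefficients is [(5n + 1)/(5(n+1) + 1)] · 10/(11·4) → 5/22.
Convergence for |t + 5| · 5/22 < 1, i.e. |t + 5| < 22/5. So R = 22/5.
When t = -3/5, the terms alternate in sign and decrease monotonically to 0 in absolute value (size ~ c/n), so the alternating series test gives convergence.
At t = -47/5: the terms behave like c/n; limit comparison with the harmonic series gives divergence.

(-47/5, -3/5]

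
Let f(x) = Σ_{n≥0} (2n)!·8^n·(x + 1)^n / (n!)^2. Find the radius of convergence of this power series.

The ratio of consecutive coefficients is (2n+1)·(2n+2)/(n+1)² · 8 → 32.
Hence the series converges for |x + 1| < 1/(32) = 1/32, so the radius of convergence is 1/32.

R = 1/32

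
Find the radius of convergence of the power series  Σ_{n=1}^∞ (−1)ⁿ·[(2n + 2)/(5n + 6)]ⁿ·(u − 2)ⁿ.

R = 5/2

Root test: |a_n|^(1/n) = (2n + 2)/(5n + 6) → 2/5.
The series converges when 2/5 · |u − 2| < 1, giving R = 5/2.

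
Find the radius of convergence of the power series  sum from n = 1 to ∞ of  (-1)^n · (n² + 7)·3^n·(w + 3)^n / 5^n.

R = 5/3

Ratio test: |a_{n+1}/a_n| = [((n+1)² + 7)/(n² + 7)] · 3/5 → 3/5 as n → ∞.
Hence the series converges for |w + 3| < 1/(3/5) = 5/3, so the radius of convergence is 5/3.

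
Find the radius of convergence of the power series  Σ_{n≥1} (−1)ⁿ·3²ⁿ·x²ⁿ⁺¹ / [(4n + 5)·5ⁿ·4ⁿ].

R = 2√5/3

By the ratio test, |a_{n+1}/a_n| = [(4n + 5)/(4(n+1) + 5)] · 9/(5·4) → 9/20.
Since the exponent of x increases by 2 each term, convergence requires |x|² < 20/9, hence R = 2√5/3.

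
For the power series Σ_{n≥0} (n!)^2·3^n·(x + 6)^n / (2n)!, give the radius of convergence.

R = 4/3

By the ratio test, |a_{n+1}/a_n| = (n+1)²/[(2n+1)·(2n+2)] · 3 → 3/4.
Convergence for |x + 6| · 3/4 < 1, i.e. |x + 6| < 4/3. So R = 4/3.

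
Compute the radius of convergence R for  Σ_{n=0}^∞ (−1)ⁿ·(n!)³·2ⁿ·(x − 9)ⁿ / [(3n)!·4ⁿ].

The ratio of consecutive coefficients is (n+1)³/[(3n+1)·(3n+2)·(3n+3)] · 2/4 → 1/54.
Thus R = 1/(1/54) = 54.

R = 54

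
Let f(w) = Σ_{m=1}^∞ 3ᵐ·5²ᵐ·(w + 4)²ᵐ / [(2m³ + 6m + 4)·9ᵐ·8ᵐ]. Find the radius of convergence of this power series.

By the ratio test, |a_{m+1}/a_m| = [(2m³ + 6m + 4)/(2(m+1)³ + 6(m+1) + 4)] · 3·25/(9·8) → 25/24.
Successive powers of (w + 4) differ by 2, so the series converges when |w + 4|² · 25/24 < 1, i.e. |w + 4| < √(24/25). So R = 2√6/5.

R = 2√6/5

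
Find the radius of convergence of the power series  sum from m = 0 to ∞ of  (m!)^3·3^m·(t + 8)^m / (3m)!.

Apply the ratio test: |a_{m+1}| / |a_m| = (m+1)³/[(3m+1)·(3m+2)·(3m+3)] · 3, which tends to 1/9 as m → ∞.
Hence the series converges for |t + 8| < 1/(1/9) = 9, so the radius of convergence is 9.

R = 9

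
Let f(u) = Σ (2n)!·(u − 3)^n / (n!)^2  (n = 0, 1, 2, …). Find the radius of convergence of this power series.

R = 1/4

By the ratio test, |a_{n+1}/a_n| = (2n+1)·(2n+2)/(n+1)² → 4.
Thus R = 1/(4) = 1/4.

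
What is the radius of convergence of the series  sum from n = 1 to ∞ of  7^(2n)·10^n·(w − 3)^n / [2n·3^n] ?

R = 3/490

Apply the ratio test: |a_{n+1}| / |a_n| = [2n/2(n+1)] · 49·10/3, which tends to 490/3 as n → ∞.
Hence the series converges for |w − 3| < 1/(490/3) = 3/490, so the radius of convergence is 3/490.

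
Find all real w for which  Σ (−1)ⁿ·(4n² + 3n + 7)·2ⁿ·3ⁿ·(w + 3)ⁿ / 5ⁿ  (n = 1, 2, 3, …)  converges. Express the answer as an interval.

(-23/6, -13/6)

The ratio of consecutive coefficients is [(4(n+1)² + 3(n+1) + 7)/(4n² + 3n + 7)] · 2·3/5 → 6/5.
Thus R = 1/(6/5) = 5/6.
At w = -13/6: the n-th term does not approach 0; divergence by the term test.
Check w = -23/6: the terms have absolute value of order n², which does not tend to 0, so the series diverges by the divergence test.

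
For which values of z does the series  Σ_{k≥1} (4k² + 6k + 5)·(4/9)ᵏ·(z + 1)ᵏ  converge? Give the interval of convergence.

The ratio of consecutive coefficients is [(4(k+1)² + 6(k+1) + 5)/(4k² + 6k + 5)] · 4/9 → 4/9.
Thus R = 1/(4/9) = 9/4.
When z = 5/4, the terms have absolute value of order k², which does not tend to 0, so the series diverges by the divergence test.
When z = -13/4, the terms have absolute value of order k², which does not tend to 0, so the series diverges by the divergence test.

(-13/4, 5/4)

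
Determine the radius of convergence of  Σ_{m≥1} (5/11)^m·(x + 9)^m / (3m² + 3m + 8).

Ratio test: |a_{m+1}/a_m| = [(3m² + 3m + 8)/(3(m+1)² + 3(m+1) + 8)] · 5/11 → 5/11 as m → ∞.
Convergence for |x + 9| · 5/11 < 1, i.e. |x + 9| < 11/5. So R = 11/5.

R = 11/5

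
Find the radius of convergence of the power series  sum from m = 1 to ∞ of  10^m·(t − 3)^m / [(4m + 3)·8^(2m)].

The ratio of consecutive coefficients is [(4m + 3)/(4(m+1) + 3)] · 10/64 → 5/32.
Thus R = 1/(5/32) = 32/5.

R = 32/5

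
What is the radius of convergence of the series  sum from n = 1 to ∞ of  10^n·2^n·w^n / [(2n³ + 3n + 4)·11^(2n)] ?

R = 121/20

Ratio test: |a_{n+1}/a_n| = [(2n³ + 3n + 4)/(2(n+1)³ + 3(n+1) + 4)] · 10·2/121 → 20/121 as n → ∞.
Thus R = 1/(20/121) = 121/20.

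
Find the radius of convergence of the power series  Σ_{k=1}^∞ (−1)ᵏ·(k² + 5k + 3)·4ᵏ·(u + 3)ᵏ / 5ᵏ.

The ratio of consecutive coefficients is [((k+1)² + 5(k+1) + 3)/(k² + 5k + 3)] · 4/5 → 4/5.
Thus R = 1/(4/5) = 5/4.

R = 5/4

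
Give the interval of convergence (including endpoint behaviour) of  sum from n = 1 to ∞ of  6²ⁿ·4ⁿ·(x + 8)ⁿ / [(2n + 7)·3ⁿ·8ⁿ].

The ratio of consecutive coefficients is [(2n + 7)/(2(n+1) + 7)] · 36·4/(3·8) → 6.
Hence the series converges for |x + 8| < 1/(6) = 1/6, so the radius of convergence is 1/6.
Endpoint x = -47/6: the terms are asymptotic to a nonzero constant times 1/n, so the series diverges by limit comparison with Σ 1/n.
When x = -49/6, an alternating series whose terms decrease to 0 in absolute value, so it converges by the Leibniz criterion.

[-49/6, -47/6)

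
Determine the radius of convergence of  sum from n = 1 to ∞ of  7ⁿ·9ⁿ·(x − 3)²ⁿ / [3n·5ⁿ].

Ratio test: |a_{n+1}/a_n| = [3n/3(n+1)] · 7·9/5 → 63/5 as n → ∞.
Writing y = (x − 3)², the series in y has radius 5/63, so |x − 3| < √(5/63) and R = √35/21.

R = √35/21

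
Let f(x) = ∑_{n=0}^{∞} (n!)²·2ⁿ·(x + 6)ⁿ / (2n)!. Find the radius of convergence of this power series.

R = 2

By the ratio test, |a_{n+1}/a_n| = (n+1)²/[(2n+1)·(2n+2)] · 2 → 1/2.
Convergence for |x + 6| · 1/2 < 1, i.e. |x + 6| < 2. So R = 2.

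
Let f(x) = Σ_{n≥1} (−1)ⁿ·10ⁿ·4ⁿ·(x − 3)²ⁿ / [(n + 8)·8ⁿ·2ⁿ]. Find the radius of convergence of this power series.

By the ratio test, |a_{n+1}/a_n| = [(n + 8)/((n+1) + 8)] · 10·4/(8·2) → 5/2.
Successive powers of (x − 3) differ by 2, so the series converges when |x − 3|² · 5/2 < 1, i.e. |x − 3| < √(2/5). So R = √10/5.

R = √10/5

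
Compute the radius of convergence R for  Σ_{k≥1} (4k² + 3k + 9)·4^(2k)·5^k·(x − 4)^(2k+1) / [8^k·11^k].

R = √110/10

Ratio test: |a_{k+1}/a_k| = [(4(k+1)² + 3(k+1) + 9)/(4k² + 3k + 9)] · 16·5/(8·11) → 10/11 as k → ∞.
Successive powers of (x − 4) differ by 2, so the series converges when |x − 4|² · 10/11 < 1, i.e. |x − 4| < √(11/10). So R = √110/10.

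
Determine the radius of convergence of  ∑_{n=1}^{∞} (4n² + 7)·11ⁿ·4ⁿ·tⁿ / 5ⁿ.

R = 5/44

The ratio of consecutive coefficients is [(4(n+1)² + 7)/(4n² + 7)] · 11·4/5 → 44/5.
The series converges when 44/5 · |t| < 1, giving R = 5/44.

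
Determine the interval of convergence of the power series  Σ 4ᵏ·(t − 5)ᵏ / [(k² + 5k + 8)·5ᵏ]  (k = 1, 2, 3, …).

[15/4, 25/4]

The ratio of consecutive coefficients is [(k² + 5k + 8)/((k+1)² + 5(k+1) + 8)] · 4/5 → 4/5.
Convergence for |t − 5| · 4/5 < 1, i.e. |t − 5| < 5/4. So R = 5/4.
When t = 25/4, the terms are on the order of 1/k², so the series converges absolutely by comparison with the p-series (p = 2 > 1).
Check t = 15/4: the terms are on the order of 1/k², so the series converges absolutely by comparison with the p-series (p = 2 > 1).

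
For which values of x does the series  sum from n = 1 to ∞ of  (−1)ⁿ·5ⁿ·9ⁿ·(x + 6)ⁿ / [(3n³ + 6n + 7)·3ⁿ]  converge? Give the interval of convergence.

[-91/15, -89/15]

By the ratio test, |a_{n+1}/a_n| = [(3n³ + 6n + 7)/(3(n+1)³ + 6(n+1) + 7)] · 5·9/3 → 15.
Hence the series converges for |x + 6| < 1/(15) = 1/15, so the radius of convergence is 1/15.
When x = -89/15, the series is dominated by a constant times Σ 1/n³, which converges (p = 3 > 1).
When x = -91/15, the series is dominated by a constant times Σ 1/n³, which converges (p = 3 > 1).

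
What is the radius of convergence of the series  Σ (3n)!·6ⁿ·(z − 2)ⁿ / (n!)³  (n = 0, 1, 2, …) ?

The ratio of consecutive coefficients is (3n+1)·(3n+2)·(3n+3)/(n+1)³ · 6 → 162.
Hence the series converges for |z − 2| < 1/(162) = 1/162, so the radius of convergence is 1/162.

R = 1/162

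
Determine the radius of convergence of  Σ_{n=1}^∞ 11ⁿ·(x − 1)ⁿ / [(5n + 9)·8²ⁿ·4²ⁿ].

R = 1024/11

Ratio test: |a_{n+1}/a_n| = [(5n + 9)/(5(n+1) + 9)] · 11/(64·16) → 11/1024 as n → ∞.
The series converges when 11/1024 · |x − 1| < 1, giving R = 1024/11.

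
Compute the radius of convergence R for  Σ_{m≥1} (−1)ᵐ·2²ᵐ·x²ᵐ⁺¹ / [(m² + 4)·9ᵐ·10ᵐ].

R = 3√10/2

By the ratio test, |a_{m+1}/a_m| = [(m² + 4)/((m+1)² + 4)] · 4/(9·10) → 2/45.
Successive powers of x differ by 2, so the series converges when |x|² · 2/45 < 1, i.e. |x| < √(45/2). So R = 3√10/2.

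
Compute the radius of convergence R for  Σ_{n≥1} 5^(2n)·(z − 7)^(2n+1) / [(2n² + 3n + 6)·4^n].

The ratio of consecutive coefficients is [(2n² + 3n + 6)/(2(n+1)² + 3(n+1) + 6)] · 25/4 → 25/4.
Writing y = (z − 7)², the series in y has radius 4/25, so |z − 7| < √(4/25) = 2/5 and R = 2/5.

R = 2/5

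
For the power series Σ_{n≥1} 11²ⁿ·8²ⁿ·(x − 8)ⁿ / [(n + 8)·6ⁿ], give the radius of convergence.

R = 3/3872

By the ratio test, |a_{n+1}/a_n| = [(n + 8)/((n+1) + 8)] · 121·64/6 → 3872/3.
Thus R = 1/(3872/3) = 3/3872.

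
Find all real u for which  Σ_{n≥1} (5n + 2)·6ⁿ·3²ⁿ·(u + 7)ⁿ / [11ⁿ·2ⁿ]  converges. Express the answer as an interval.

By the ratio test, |a_{n+1}/a_n| = [(5(n+1) + 2)/(5n + 2)] · 6·9/(11·2) → 27/11.
Thus R = 1/(27/11) = 11/27.
Check u = -178/27: the terms have absolute value of order n, which does not tend to 0, so the series diverges by the divergence test.
Endpoint u = -200/27: the terms do not tend to 0, so the series diverges.

(-200/27, -178/27)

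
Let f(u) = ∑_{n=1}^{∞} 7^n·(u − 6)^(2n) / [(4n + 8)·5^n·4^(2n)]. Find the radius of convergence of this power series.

Ratio test: |a_{n+1}/a_n| = [(4n + 8)/(4(n+1) + 8)] · 7/(5·16) → 7/80 as n → ∞.
Successive powers of (u − 6) differ by 2, so the series converges when |u − 6|² · 7/80 < 1, i.e. |u − 6| < √(80/7). So R = 4√35/7.

R = 4√35/7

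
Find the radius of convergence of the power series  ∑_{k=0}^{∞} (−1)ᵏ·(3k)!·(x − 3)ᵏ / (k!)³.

R = 1/27

By the ratio test, |a_{k+1}/a_k| = (3k+1)·(3k+2)·(3k+3)/(k+1)³ → 27.
Hence the series converges for |x − 3| < 1/(27) = 1/27, so the radius of convergence is 1/27.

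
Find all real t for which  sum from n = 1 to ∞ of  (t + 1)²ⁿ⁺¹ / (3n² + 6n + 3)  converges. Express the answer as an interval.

The ratio of consecutive coefficients is (3n² + 6n + 3)/(3(n+1)² + 6(n+1) + 3) → 1.
Successive powers of (t + 1) differ by 2, so the series converges when |t + 1|² · 1 < 1, i.e. |t + 1| < √(1) = 1. So R = 1.
When t = 0, the series is dominated by a constant times Σ 1/n², which converges (p = 2 > 1).
At t = -2: the series is dominated by a constant times Σ 1/n², which converges (p = 2 > 1).

[-2, 0]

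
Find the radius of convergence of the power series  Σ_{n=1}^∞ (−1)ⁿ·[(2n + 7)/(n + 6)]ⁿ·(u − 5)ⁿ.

Applying the root test, |a_n|^(1/n) = (2n + 7)/(n + 6) → 2.
Thus R = 1/(2) = 1/2.

R = 1/2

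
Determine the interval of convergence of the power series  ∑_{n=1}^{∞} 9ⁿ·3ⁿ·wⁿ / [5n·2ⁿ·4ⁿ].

[-8/27, 8/27)

Ratio test: |a_{n+1}/a_n| = [5n/5(n+1)] · 9·3/(2·4) → 27/8 as n → ∞.
The series converges when 27/8 · |w| < 1, giving R = 8/27.
Endpoint w = 8/27: the terms are asymptotic to a nonzero constant times 1/n, so the series diverges by limit comparison with Σ 1/n.
When w = -8/27, convergence follows from the alternating series test (terms decrease monotonically to 0).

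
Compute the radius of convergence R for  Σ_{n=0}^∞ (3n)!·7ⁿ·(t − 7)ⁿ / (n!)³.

R = 1/189

By the ratio test, |a_{n+1}/a_n| = (3n+1)·(3n+2)·(3n+3)/(n+1)³ · 7 → 189.
Convergence for |t − 7| · 189 < 1, i.e. |t − 7| < 1/189. So R = 1/189.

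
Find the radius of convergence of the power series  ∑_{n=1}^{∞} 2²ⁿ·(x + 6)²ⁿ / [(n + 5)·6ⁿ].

R = √6/2

Apply the ratio test: |a_{n+1}| / |a_n| = [(n + 5)/((n+1) + 5)] · 4/6, which tends to 2/3 as n → ∞.
Successive powers of (x + 6) differ by 2, so the series converges when |x + 6|² · 2/3 < 1, i.e. |x + 6| < √(3/2). So R = √6/2.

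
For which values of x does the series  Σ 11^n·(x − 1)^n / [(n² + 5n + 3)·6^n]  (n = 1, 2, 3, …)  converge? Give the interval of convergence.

Apply the ratio test: |a_{n+1}| / |a_n| = [(n² + 5n + 3)/((n+1)² + 5(n+1) + 3)] · 11/6, which tends to 11/6 as n → ∞.
Thus R = 1/(11/6) = 6/11.
Check x = 17/11: absolute convergence follows by limit comparison with Σ 1/n².
When x = 5/11, absolute convergence follows by limit comparison with Σ 1/n².

[5/11, 17/11]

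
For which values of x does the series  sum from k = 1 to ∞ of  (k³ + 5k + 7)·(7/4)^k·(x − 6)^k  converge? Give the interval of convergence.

(38/7, 46/7)

Ratio test: |a_{k+1}/a_k| = [((k+1)³ + 5(k+1) + 7)/(k³ + 5k + 7)] · 7/4 → 7/4 as k → ∞.
Convergence for |x − 6| · 7/4 < 1, i.e. |x − 6| < 4/7. So R = 4/7.
At x = 46/7: the terms have absolute value of order k³, which does not tend to 0, so the series diverges by the divergence test.
Check x = 38/7: the terms do not tend to 0, so the series diverges.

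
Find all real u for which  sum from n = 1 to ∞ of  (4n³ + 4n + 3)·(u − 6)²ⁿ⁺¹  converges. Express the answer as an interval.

Ratio test: |a_{n+1}/a_n| = (4(n+1)³ + 4(n+1) + 3)/(4n³ + 4n + 3) → 1 as n → ∞.
Successive powers of (u − 6) differ by 2, so the series converges when |u − 6|² · 1 < 1, i.e. |u − 6| < √(1) = 1. So R = 1.
Endpoint u = 7: the terms have absolute value of order n³, which does not tend to 0, so the series diverges by the divergence test.
At u = 5: the n-th term does not approach 0; divergence by the term test.

(5, 7)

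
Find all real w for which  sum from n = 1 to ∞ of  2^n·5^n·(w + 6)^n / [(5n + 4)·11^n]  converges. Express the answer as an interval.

[-71/10, -49/10)

The ratio of consecutive coefficients is [(5n + 4)/(5(n+1) + 4)] · 2·5/11 → 10/11.
Hence the series converges for |w + 6| < 1/(10/11) = 11/10, so the radius of convergence is 11/10.
At w = -49/10: the terms are asymptotic to a nonzero constant times 1/n, so the series diverges by limit comparison with Σ 1/n.
Check w = -71/10: the terms alternate in sign and decrease monotonically to 0 in absolute value (size ~ c/n), so the alternating series test gives convergence.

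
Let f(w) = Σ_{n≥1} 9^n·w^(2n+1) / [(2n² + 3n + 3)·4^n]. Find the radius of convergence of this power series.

R = 2/3

By the ratio test, |a_{n+1}/a_n| = [(2n² + 3n + 3)/(2(n+1)² + 3(n+1) + 3)] · 9/4 → 9/4.
Writing y = w², the series in y has radius 4/9, so |w| < √(4/9) = 2/3 and R = 2/3.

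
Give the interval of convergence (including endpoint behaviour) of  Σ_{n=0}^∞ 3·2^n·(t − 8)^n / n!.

The ratio of consecutive coefficients is 3/3 · 2 · 1/(n+1) → 0.
The limit is 0, so the series converges for all t; R = ∞.

(−∞, ∞)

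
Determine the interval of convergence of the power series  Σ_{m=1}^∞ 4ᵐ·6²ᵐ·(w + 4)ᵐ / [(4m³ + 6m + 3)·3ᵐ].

[-193/48, -191/48]

Apply the ratio test: |a_{m+1}| / |a_m| = [(4m³ + 6m + 3)/(4(m+1)³ + 6(m+1) + 3)] · 4·36/3, which tends to 48 as m → ∞.
Thus R = 1/(48) = 1/48.
At w = -191/48: the terms are on the order of 1/m³, so the series converges absolutely by comparison with the p-series (p = 3 > 1).
Check w = -193/48: the series is dominated by a constant times Σ 1/m³, which converges (p = 3 > 1).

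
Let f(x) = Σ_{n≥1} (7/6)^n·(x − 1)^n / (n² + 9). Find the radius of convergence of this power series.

Ratio test: |a_{n+1}/a_n| = [(n² + 9)/((n+1)² + 9)] · 7/6 → 7/6 as n → ∞.
Convergence for |x − 1| · 7/6 < 1, i.e. |x − 1| < 6/7. So R = 6/7.

R = 6/7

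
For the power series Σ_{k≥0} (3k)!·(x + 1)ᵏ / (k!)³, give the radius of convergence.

R = 1/27

Ratio test: |a_{k+1}/a_k| = (3k+1)·(3k+2)·(3k+3)/(k+1)³ → 27 as k → ∞.
Thus R = 1/(27) = 1/27.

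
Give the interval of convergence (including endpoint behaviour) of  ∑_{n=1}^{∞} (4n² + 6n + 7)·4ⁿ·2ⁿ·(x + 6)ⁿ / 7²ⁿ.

(-97/8, 1/8)

Apply the ratio test: |a_{n+1}| / |a_n| = [(4(n+1)² + 6(n+1) + 7)/(4n² + 6n + 7)] · 4·2/49, which tends to 8/49 as n → ∞.
Convergence for |x + 6| · 8/49 < 1, i.e. |x + 6| < 49/8. So R = 49/8.
When x = 1/8, the terms do not tend to 0, so the series diverges.
At x = -97/8: the terms have absolute value of order n², which does not tend to 0, so the series diverges by the divergence test.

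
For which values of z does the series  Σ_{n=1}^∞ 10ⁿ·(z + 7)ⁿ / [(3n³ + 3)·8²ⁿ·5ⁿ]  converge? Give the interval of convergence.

[-39, 25]

By the ratio test, |a_{n+1}/a_n| = [(3n³ + 3)/(3(n+1)³ + 3)] · 10/(64·5) → 1/32.
Convergence for |z + 7| · 1/32 < 1, i.e. |z + 7| < 32. So R = 32.
At z = 25: the terms are on the order of 1/n³, so the series converges absolutely by comparison with the p-series (p = 3 > 1).
At z = -39: absolute convergence follows by limit comparison with Σ 1/n³.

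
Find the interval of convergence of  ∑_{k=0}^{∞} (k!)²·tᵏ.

{0}

Apply the ratio test: |a_{k+1}| / |a_k| = (k+1)², which tends to ∞ as k → ∞.
The terms grow without bound for any t ≠ 0, so R = 0 (convergence only at t = 0).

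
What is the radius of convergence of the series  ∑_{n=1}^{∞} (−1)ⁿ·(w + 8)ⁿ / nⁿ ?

R = ∞

By the Cauchy root test, |a_n|^(1/n) = 1/n → 0.
The limit is 0 for every w, so R = ∞.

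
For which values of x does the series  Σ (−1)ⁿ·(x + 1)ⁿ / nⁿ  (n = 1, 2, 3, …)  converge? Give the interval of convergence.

Applying the root test, |a_n|^(1/n) = 1/n → 0.
The limit is 0 for every x, so R = ∞.

(−∞, ∞)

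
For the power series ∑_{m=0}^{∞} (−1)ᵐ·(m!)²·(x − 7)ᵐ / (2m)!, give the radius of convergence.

Apply the ratio test: |a_{m+1}| / |a_m| = (m+1)²/[(2m+1)·(2m+2)], which tends to 1/4 as m → ∞.
Convergence for |x − 7| · 1/4 < 1, i.e. |x − 7| < 4. So R = 4.

R = 4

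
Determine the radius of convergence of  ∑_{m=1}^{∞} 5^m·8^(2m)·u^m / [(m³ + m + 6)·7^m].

Ratio test: |a_{m+1}/a_m| = [(m³ + m + 6)/((m+1)³ + (m+1) + 6)] · 5·64/7 → 320/7 as m → ∞.
Hence the series converges for |u| < 1/(320/7) = 7/320, so the radius of convergence is 7/320.

R = 7/320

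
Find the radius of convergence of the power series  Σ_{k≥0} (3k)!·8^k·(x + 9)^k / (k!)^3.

R = 1/216

Apply the ratio test: |a_{k+1}| / |a_k| = (3k+1)·(3k+2)·(3k+3)/(k+1)³ · 8, which tends to 216 as k → ∞.
Thus R = 1/(216) = 1/216.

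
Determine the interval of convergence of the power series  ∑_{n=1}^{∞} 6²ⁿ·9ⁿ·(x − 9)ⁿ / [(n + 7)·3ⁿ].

Ratio test: |a_{n+1}/a_n| = [(n + 7)/((n+1) + 7)] · 36·9/3 → 108 as n → ∞.
Thus R = 1/(108) = 1/108.
When x = 973/108, comparison with the harmonic series Σ 1/n shows the series diverges.
At x = 971/108: the terms alternate in sign and decrease monotonically to 0 in absolute value (size ~ c/n), so the alternating series test gives convergence.

[971/108, 973/108)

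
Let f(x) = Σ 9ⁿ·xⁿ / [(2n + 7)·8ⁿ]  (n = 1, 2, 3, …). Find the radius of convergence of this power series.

R = 8/9

Ratio test: |a_{n+1}/a_n| = [(2n + 7)/(2(n+1) + 7)] · 9/8 → 9/8 as n → ∞.
Hence the series converges for |x| < 1/(9/8) = 8/9, so the radius of convergence is 8/9.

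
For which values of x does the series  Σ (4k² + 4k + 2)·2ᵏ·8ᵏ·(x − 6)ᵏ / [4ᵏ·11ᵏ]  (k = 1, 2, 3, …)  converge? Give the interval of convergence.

Apply the ratio test: |a_{k+1}| / |a_k| = [(4(k+1)² + 4(k+1) + 2)/(4k² + 4k + 2)] · 2·8/(4·11), which tends to 4/11 as k → ∞.
Thus R = 1/(4/11) = 11/4.
Endpoint x = 35/4: the terms have absolute value of order k², which does not tend to 0, so the series diverges by the divergence test.
When x = 13/4, the terms do not tend to 0, so the series diverges.

(13/4, 35/4)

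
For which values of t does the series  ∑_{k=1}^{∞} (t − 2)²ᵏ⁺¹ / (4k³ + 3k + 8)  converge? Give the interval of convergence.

[1, 3]

The ratio of consecutive coefficients is (4k³ + 3k + 8)/(4(k+1)³ + 3(k+1) + 8) → 1.
Writing y = (t − 2)², the series in y has radius 1, so |t − 2| < √(1) = 1 and R = 1.
At t = 3: the terms are on the order of 1/k³, so the series converges absolutely by comparison with the p-series (p = 3 > 1).
When t = 1, the series is dominated by a constant times Σ 1/k³, which converges (p = 3 > 1).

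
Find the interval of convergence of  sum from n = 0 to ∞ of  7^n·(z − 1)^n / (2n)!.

(−∞, ∞)

Ratio test: |a_{n+1}/a_n| = 7 · 1/[(2n+1)·(2n+2)] → 0 as n → ∞.
The ratio tends to 0 regardless of z, hence R = ∞.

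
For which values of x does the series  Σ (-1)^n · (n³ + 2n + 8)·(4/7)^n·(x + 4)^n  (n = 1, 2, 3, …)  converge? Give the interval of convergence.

(-23/4, -9/4)

By the ratio test, |a_{n+1}/a_n| = [((n+1)³ + 2(n+1) + 8)/(n³ + 2n + 8)] · 4/7 → 4/7.
The series converges when 4/7 · |x + 4| < 1, giving R = 7/4.
When x = -9/4, the n-th term does not approach 0; divergence by the term test.
When x = -23/4, the terms have absolute value of order n³, which does not tend to 0, so the series diverges by the divergence test.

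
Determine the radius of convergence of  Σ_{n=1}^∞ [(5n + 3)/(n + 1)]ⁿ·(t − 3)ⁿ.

R = 1/5

Root test: |a_n|^(1/n) = (5n + 3)/(n + 1) → 5.
Convergence for |t − 3| · 5 < 1, i.e. |t − 3| < 1/5. So R = 1/5.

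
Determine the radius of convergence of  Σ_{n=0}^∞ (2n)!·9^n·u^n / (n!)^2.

By the ratio test, |a_{n+1}/a_n| = (2n+1)·(2n+2)/(n+1)² · 9 → 36.
Convergence for |u| · 36 < 1, i.e. |u| < 1/36. So R = 1/36.

R = 1/36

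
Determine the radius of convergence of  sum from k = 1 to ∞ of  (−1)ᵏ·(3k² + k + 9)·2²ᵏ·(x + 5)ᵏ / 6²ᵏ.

R = 9

The ratio of consecutive coefficients is [(3(k+1)² + (k+1) + 9)/(3k² + k + 9)] · 4/36 → 1/9.
Thus R = 1/(1/9) = 9.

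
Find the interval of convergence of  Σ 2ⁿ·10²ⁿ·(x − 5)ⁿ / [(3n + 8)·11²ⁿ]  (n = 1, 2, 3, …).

The ratio of consecutive coefficients is [(3n + 8)/(3(n+1) + 8)] · 2·100/121 → 200/121.
Hence the series converges for |x − 5| < 1/(200/121) = 121/200, so the radius of convergence is 121/200.
When x = 1121/200, comparison with the harmonic series Σ 1/n shows the series diverges.
Check x = 879/200: convergence follows from the alternating series test (terms decrease monotonically to 0).

[879/200, 1121/200)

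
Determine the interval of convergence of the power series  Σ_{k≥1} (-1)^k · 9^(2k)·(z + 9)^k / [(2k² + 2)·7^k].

By the ratio test, |a_{k+1}/a_k| = [(2k² + 2)/(2(k+1)² + 2)] · 81/7 → 81/7.
Convergence for |z + 9| · 81/7 < 1, i.e. |z + 9| < 7/81. So R = 7/81.
Check z = -722/81: the series is dominated by a constant times Σ 1/k², which converges (p = 2 > 1).
At z = -736/81: the series is dominated by a constant times Σ 1/k², which converges (p = 2 > 1).

[-736/81, -722/81]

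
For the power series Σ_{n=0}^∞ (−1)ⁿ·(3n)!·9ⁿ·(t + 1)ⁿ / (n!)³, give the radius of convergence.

R = 1/243

The ratio of consecutive coefficients is (3n+1)·(3n+2)·(3n+3)/(n+1)³ · 9 → 243.
The series converges when 243 · |t + 1| < 1, giving R = 1/243.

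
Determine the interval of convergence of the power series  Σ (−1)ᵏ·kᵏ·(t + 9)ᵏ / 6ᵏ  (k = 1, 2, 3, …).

{-9}

By the Cauchy root test, |a_k|^(1/k) = k/6 → ∞.
Since the k-th root of |a_k| is unbounded, the series converges only at t = -9; R = 0.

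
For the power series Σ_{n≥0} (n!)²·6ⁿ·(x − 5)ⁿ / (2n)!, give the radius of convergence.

R = 2/3

Ratio test: |a_{n+1}/a_n| = (n+1)²/[(2n+1)·(2n+2)] · 6 → 3/2 as n → ∞.
Hence the series converges for |x − 5| < 1/(3/2) = 2/3, so the radius of convergence is 2/3.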